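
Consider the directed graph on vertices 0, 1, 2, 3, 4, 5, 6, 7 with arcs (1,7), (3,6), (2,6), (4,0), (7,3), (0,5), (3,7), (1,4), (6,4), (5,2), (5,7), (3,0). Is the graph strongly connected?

There is no directed path from 6 to 1, so the graph is not strongly connected.

No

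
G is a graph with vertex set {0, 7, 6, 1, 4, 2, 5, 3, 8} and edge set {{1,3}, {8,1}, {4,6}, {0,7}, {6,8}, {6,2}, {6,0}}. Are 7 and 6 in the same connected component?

Yes

From 7 we can reach 0, 1, 2, 3, 4, 6, 7, 8, which includes 6.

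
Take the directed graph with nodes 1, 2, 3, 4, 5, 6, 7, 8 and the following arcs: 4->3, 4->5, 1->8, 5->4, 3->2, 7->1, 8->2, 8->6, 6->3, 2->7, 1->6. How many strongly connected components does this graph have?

2

{1, 2, 3, 6, 7, 8} are all mutually reachable — one SCC of size 6.
{4, 5} are all mutually reachable — one SCC of size 2.
That gives 2 strongly connected components.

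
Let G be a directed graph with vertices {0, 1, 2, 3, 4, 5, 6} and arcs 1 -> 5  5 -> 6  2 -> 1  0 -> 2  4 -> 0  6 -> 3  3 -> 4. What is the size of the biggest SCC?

7

{0, 1, 2, 3, 4, 5, 6} are all mutually reachable — one SCC of size 7.
The largest has 7 vertices.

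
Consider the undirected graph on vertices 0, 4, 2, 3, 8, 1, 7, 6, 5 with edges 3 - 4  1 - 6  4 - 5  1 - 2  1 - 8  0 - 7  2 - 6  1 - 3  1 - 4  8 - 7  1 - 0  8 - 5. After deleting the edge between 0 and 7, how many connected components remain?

0 and 7 are still connected via 0-1-8-7, so the component count stays at 1.

1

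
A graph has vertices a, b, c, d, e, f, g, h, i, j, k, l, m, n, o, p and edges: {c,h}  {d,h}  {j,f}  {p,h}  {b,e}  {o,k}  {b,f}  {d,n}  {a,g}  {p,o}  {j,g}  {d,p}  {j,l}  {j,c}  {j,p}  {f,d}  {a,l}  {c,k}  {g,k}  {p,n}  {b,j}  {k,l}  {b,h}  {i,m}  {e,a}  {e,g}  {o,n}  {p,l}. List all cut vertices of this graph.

none

Removing e, for instance, still leaves 2 components. No single vertex removal increases the component count — the graph has no articulation points.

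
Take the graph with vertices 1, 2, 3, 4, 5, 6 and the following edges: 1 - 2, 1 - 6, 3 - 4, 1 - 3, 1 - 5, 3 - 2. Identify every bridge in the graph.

1-5, 1-6, 3-4

The edges on the cycle 1-3-2-1 are not bridges since each lies on that cycle.
But removing 3 - 4 disconnects 3 from 4; removing 1 - 6 disconnects 1 from 6; removing 1 - 5 disconnects 1 from 5 — these are bridges.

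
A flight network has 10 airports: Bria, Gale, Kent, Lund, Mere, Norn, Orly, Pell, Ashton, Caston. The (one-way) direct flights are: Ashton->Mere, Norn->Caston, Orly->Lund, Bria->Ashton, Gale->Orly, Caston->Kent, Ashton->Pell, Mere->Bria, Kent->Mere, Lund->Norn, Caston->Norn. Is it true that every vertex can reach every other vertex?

No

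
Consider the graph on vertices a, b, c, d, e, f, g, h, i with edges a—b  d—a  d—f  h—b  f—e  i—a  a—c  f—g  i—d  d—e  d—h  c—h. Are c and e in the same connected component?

Yes

From c we can reach a, b, c, d, e, f, g, h, i, which includes e.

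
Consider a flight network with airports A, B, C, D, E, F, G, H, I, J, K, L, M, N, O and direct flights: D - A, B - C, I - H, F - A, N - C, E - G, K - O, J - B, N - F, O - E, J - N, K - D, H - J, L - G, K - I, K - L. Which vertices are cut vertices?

Removing K increases the component count from 2 to 3, so K is a cut vertex.
By contrast removing D leaves 2 components; it is not a cut vertex. No other vertex is a cut vertex either.

K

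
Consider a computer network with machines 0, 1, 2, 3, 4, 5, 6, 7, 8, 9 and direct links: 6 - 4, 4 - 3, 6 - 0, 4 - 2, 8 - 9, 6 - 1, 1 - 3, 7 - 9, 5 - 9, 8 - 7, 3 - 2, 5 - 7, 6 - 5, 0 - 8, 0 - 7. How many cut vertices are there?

Removing 6 increases the component count from 1 to 2, so 6 is a cut vertex.
By contrast removing 4 leaves 1 component; it is not a cut vertex. No other vertex is a cut vertex either.

1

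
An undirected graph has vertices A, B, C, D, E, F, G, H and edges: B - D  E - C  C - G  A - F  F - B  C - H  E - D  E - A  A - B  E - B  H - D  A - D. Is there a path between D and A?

From D we can reach A, B, C, D, E, F, G, H, which includes A.

Yes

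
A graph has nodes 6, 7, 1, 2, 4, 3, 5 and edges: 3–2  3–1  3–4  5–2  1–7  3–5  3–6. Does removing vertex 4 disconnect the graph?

Deleting 4 leaves 1 component (was 1), so 4 is not a cut vertex.

No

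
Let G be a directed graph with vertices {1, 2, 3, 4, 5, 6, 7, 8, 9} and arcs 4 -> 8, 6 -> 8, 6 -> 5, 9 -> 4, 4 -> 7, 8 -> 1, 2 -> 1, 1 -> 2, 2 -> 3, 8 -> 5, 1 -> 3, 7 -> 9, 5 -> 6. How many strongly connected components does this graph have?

4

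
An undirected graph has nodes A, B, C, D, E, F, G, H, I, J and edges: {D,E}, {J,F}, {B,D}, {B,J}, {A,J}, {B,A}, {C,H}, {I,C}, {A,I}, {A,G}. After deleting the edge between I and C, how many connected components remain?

2

Before removal there is 1 component.
I–C is a bridge — removing it separates I's side from C's side.
After removal: 2 components.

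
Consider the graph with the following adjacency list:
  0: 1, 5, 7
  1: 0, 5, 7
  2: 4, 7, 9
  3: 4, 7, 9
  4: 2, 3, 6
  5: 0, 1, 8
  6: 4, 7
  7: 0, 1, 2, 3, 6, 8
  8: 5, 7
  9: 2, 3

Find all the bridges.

none

The edges on the cycle 7-6-4-3-7 are not bridges since each lies on that cycle.
Every edge lies on some cycle, so there are no bridges.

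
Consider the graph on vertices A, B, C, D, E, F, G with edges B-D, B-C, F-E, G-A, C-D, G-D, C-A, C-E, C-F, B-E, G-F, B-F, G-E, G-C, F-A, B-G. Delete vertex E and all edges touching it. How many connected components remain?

1

With E gone, the remaining components are: {A, B, C, D, F, G}.
That is 1 component.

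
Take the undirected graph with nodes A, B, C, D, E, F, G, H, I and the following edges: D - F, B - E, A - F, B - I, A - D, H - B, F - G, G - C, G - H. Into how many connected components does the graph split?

Starting from A we can reach A, B, C, D, E, F, G, H, I. That is one component of size 9.
Total: 1 component.

1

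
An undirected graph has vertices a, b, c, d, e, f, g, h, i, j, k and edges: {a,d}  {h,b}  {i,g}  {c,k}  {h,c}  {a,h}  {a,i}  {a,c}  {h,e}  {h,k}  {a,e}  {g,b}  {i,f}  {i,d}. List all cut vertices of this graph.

Removing i increases the component count from 2 to 3, so i is a cut vertex.
By contrast removing d leaves 2 components; it is not a cut vertex. No other vertex is a cut vertex either.

i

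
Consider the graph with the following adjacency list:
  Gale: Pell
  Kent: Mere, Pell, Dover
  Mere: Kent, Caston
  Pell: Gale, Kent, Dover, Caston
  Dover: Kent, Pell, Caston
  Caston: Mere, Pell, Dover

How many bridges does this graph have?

1

The edges on the cycle Pell-Caston-Mere-Kent-Pell are not bridges since each lies on that cycle.
But removing Gale-Pell disconnects Gale from Pell — this is a bridge.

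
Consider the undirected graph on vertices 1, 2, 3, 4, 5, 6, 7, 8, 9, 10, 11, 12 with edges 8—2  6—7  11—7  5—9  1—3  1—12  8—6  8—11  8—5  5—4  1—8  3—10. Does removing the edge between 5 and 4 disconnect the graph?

Removing 5—4 leaves no path between 5 and 4: the component count goes from 1 to 2. So it is a bridge.

Yes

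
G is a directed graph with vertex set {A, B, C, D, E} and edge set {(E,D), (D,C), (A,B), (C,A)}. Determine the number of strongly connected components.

5

{A} is an SCC by itself.
{C} is an SCC by itself.
{E} is an SCC by itself.
{B} is an SCC by itself.
{D} is an SCC by itself.
That gives 5 strongly connected components.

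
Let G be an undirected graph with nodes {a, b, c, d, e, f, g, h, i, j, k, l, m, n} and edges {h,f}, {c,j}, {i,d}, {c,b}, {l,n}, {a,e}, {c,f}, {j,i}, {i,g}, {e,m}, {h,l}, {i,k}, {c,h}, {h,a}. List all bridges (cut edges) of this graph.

a-e, a-h, b-c, c-j, d-i, e-m, g-i, h-l, i-j, i-k, l-n

The edges on the cycle c-h-f-c are not bridges since each lies on that cycle.
But removing l-h disconnects l from h; removing d-i disconnects d from i; removing a-e disconnects a from e; removing a-h disconnects a from h — these are bridges.
In total 11 edges are bridges.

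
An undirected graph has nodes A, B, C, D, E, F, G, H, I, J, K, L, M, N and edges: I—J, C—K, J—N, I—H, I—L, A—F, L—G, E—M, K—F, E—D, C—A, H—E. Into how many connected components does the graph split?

3

B is isolated — a component by itself.
Starting from A we can reach A, C, F, K. That is one component of size 4.
Starting from D we can reach D, E, G, H, I, J, L, M, N. That is one component of size 9.
Total: 3 components.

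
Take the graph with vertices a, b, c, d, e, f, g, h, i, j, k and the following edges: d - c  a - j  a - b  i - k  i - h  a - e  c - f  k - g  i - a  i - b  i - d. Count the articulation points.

Removing a increases the component count from 1 to 3, so a is a cut vertex.
Removing c increases the component count from 1 to 2, so c is a cut vertex.
Removing d increases the component count from 1 to 2, so d is a cut vertex.
Likewise i, k are cut vertices.
By contrast removing g leaves 1 component; it is not a cut vertex. No other vertex is a cut vertex either.

5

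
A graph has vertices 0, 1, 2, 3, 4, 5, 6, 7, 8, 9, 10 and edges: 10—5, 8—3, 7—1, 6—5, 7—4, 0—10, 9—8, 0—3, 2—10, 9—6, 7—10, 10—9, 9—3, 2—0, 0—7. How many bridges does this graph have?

2

The edges on the cycle 0-7-10-0 are not bridges since each lies on that cycle.
But removing 7—4 disconnects 7 from 4; removing 1—7 disconnects 1 from 7 — these are bridges.
That makes 2 bridges.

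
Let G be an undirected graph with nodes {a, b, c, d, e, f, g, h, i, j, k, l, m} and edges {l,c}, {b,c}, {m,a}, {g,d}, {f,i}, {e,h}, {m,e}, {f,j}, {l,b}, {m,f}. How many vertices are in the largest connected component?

7

k is isolated — a component by itself.
Starting from d we can reach d, g. That is one component of size 2.
Starting from b we can reach b, c, l. That is one component of size 3.
Starting from a we can reach a, e, f, h, i, j, m. That is one component of size 7.
The largest has 7 vertices.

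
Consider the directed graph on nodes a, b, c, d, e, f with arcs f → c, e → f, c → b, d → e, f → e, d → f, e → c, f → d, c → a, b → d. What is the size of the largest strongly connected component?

5

{b, c, d, e, f} are all mutually reachable — one SCC of size 5.
{a} is an SCC by itself.
The largest has 5 vertices.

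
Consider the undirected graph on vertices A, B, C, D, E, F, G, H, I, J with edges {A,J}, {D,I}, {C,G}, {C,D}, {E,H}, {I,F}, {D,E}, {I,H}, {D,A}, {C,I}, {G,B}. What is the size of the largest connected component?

10

Starting from A we can reach A, B, C, D, E, F, G, H, I, J. That is one component of size 10.
The largest has 10 vertices.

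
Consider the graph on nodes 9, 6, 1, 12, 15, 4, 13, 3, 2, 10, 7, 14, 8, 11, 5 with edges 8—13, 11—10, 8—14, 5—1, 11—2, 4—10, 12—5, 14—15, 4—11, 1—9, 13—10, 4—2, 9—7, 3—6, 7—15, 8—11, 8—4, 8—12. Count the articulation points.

1

Removing 8 increases the component count from 2 to 3, so 8 is a cut vertex.
By contrast removing 11 leaves 2 components; it is not a cut vertex. No other vertex is a cut vertex either.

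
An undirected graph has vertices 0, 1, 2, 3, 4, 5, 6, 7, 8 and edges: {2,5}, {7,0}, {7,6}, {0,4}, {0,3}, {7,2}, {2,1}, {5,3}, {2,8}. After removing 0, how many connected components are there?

2

With 0 gone, the remaining components are: {4}; {1, 2, 3, 5, 6, 7, 8}.
That is 2 components.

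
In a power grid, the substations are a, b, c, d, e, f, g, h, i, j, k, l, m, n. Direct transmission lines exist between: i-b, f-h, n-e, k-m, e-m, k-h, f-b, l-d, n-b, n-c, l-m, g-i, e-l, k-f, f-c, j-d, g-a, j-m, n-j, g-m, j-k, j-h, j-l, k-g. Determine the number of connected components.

1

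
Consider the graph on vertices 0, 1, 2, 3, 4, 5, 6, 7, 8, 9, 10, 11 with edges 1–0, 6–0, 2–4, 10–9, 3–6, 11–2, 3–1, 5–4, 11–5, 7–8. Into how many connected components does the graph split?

Starting from 9 we can reach 9, 10. That is one component of size 2.
Starting from 7 we can reach 7, 8. That is one component of size 2.
Starting from 2 we can reach 2, 4, 5, 11. That is one component of size 4.
Starting from 0 we can reach 0, 1, 3, 6. That is one component of size 4.
Total: 4 components.

4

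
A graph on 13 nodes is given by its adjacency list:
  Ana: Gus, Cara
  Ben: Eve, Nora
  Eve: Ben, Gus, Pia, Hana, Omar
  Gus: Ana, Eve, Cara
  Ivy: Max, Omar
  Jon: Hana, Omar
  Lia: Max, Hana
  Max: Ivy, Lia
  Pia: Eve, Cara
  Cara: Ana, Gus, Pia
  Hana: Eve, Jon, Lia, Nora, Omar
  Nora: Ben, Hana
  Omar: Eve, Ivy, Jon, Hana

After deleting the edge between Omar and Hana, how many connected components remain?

1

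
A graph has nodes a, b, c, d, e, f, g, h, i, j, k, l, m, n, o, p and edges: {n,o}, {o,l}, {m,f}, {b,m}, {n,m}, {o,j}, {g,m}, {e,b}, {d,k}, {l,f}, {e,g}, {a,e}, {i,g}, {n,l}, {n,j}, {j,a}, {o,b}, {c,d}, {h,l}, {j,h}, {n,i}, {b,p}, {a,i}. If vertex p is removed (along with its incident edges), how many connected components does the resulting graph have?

2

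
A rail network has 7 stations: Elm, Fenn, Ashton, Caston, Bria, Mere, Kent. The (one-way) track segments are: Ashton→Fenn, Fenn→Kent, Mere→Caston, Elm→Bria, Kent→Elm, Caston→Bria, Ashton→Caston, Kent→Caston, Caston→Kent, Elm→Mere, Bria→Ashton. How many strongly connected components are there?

1

{Elm, Bria, Fenn, Kent, Mere, Ashton, Caston} are all mutually reachable — one SCC of size 7.
That gives 1 strongly connected component.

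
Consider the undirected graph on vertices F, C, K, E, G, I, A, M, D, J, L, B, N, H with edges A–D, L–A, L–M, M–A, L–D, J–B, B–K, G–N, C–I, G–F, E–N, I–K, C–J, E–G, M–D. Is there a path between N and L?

The component containing N is {E, F, G, N}, and L is not in it.

No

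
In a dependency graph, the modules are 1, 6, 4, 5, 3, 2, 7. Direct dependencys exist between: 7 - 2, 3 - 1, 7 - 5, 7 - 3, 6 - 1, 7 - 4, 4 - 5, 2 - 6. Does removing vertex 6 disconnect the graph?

No

Deleting 6 leaves 1 component (was 1) (its neighbors 1, 2 remain connected to each other), so 6 is not a cut vertex.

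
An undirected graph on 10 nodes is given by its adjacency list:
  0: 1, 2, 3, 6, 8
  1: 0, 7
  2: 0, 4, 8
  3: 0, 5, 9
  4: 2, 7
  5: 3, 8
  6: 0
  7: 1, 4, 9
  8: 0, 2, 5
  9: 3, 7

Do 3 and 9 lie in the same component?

Yes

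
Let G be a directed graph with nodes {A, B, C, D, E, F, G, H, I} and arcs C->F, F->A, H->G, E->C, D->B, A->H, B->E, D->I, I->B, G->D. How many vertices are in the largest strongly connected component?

{A, B, C, D, E, F, G, H, I} are all mutually reachable — one SCC of size 9.
The largest has 9 vertices.

9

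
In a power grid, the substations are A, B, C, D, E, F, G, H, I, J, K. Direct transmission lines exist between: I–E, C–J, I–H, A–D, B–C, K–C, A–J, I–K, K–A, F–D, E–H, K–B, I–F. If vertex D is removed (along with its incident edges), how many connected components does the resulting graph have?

2

With D gone, the remaining components are: {G}; {A, B, C, E, F, H, I, J, K}.
That is 2 components.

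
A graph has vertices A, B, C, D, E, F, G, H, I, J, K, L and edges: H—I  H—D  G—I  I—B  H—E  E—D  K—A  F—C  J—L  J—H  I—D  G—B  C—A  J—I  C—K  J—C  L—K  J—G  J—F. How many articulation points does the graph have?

1

Removing J increases the component count from 1 to 2, so J is a cut vertex.
By contrast removing K leaves 1 component; it is not a cut vertex. No other vertex is a cut vertex either.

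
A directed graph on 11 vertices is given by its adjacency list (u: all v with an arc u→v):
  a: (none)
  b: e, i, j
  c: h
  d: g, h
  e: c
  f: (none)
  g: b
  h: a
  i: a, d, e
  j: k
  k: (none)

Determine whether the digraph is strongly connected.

No

There is no directed path from a to e, so the graph is not strongly connected.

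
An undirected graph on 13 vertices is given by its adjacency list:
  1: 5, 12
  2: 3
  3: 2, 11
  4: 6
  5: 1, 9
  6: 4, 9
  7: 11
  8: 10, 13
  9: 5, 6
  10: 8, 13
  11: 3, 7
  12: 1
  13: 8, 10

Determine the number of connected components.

Starting from 8 we can reach 8, 10, 13. That is one component of size 3.
Starting from 2 we can reach 2, 3, 7, 11. That is one component of size 4.
Starting from 1 we can reach 1, 4, 5, 6, 9, 12. That is one component of size 6.
Total: 3 components.

3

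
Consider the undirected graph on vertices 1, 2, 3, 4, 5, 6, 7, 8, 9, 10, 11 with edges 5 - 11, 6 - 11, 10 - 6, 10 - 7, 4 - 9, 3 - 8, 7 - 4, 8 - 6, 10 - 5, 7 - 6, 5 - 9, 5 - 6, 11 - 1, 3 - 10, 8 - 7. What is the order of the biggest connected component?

2 is isolated — a component by itself.
Starting from 1 we can reach 1, 3, 4, 5, 6, 7, 8, 9, 10, 11. That is one component of size 10.
The largest has 10 vertices.

10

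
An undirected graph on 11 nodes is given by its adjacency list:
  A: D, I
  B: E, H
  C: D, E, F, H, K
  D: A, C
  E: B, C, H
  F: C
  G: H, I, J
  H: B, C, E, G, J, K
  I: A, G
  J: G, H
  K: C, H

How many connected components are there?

Starting from A we can reach A, B, C, D, E, F, G, H, I, J, K. That is one component of size 11.
Total: 1 component.

1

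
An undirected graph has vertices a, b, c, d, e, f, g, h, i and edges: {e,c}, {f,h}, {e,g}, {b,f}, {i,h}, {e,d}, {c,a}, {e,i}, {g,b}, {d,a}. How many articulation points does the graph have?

1

Removing e increases the component count from 1 to 2, so e is a cut vertex.
By contrast removing d leaves 1 component; it is not a cut vertex. No other vertex is a cut vertex either.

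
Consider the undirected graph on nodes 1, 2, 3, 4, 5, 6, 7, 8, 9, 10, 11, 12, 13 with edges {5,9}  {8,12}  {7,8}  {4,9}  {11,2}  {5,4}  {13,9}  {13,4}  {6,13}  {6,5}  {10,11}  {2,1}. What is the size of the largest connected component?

5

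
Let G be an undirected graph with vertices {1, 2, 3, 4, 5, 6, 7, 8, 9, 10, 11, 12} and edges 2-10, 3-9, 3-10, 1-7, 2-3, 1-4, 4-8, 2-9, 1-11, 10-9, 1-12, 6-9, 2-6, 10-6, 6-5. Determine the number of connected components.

2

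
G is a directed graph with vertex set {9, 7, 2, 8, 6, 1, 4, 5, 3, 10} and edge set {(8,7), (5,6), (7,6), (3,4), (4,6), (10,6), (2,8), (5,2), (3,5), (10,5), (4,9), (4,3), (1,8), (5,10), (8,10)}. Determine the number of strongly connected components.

6

{2, 5, 8, 10} are all mutually reachable — one SCC of size 4.
{3, 4} are all mutually reachable — one SCC of size 2.
{1} is an SCC by itself.
{7} is an SCC by itself.
{6} is an SCC by itself.
(and 1 more singleton SCC)
That gives 6 strongly connected components.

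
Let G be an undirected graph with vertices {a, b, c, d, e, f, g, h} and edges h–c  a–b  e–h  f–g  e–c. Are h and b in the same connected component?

The component containing h is {c, e, h}, and b is not in it.

No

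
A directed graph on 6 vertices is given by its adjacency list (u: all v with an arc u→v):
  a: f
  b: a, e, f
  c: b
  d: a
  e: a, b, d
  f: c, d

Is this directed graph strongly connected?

From d we can reach every vertex (a, b, c, d, e, f), and every vertex can reach d (a, b, c, d, e, f). So the whole graph is one strongly connected component.

Yes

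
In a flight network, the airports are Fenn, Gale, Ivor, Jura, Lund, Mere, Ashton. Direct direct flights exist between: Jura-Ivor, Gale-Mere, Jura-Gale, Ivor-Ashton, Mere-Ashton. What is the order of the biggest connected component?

5

Lund is isolated — a component by itself.
Fenn is isolated — a component by itself.
Starting from Gale we can reach Gale, Ivor, Jura, Mere, Ashton. That is one component of size 5.
The largest has 5 vertices.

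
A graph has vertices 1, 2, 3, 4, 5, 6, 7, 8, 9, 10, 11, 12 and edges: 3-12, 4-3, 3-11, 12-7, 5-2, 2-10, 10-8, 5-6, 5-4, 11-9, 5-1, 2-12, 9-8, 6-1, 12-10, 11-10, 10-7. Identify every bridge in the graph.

none

The edges on the cycle 5-6-1-5 are not bridges since each lies on that cycle.
Every edge lies on some cycle, so there are no bridges.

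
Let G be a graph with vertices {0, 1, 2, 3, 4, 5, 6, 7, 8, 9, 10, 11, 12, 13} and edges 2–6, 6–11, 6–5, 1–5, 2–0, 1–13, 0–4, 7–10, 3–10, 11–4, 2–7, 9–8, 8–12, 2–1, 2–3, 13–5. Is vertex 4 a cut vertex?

Deleting 4 leaves 2 components (was 2), so 4 is not a cut vertex.

No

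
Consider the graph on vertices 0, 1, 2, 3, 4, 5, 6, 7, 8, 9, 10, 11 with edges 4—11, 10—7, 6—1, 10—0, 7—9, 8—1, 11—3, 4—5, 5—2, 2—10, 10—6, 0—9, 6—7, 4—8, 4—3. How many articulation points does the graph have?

Removing 4 increases the component count from 1 to 2, so 4 is a cut vertex.
By contrast removing 9 leaves 1 component; it is not a cut vertex. No other vertex is a cut vertex either.

1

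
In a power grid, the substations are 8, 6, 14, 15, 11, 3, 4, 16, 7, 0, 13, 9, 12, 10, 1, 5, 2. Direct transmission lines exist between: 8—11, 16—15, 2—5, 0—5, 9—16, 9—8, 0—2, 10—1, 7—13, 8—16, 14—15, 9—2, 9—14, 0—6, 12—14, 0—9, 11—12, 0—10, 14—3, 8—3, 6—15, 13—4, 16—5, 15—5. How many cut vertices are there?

3

Removing 0 increases the component count from 2 to 3, so 0 is a cut vertex.
Removing 10 increases the component count from 2 to 3, so 10 is a cut vertex.
Removing 13 increases the component count from 2 to 3, so 13 is a cut vertex.
By contrast removing 8 leaves 2 components; it is not a cut vertex. No other vertex is a cut vertex either.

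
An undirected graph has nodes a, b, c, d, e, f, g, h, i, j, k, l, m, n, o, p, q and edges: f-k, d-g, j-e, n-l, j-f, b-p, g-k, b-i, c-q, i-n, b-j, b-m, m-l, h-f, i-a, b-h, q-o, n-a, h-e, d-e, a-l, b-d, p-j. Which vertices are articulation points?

Removing b increases the component count from 2 to 3, so b is a cut vertex.
Removing q increases the component count from 2 to 3, so q is a cut vertex.
By contrast removing d leaves 2 components; it is not a cut vertex. No other vertex is a cut vertex either.

b, q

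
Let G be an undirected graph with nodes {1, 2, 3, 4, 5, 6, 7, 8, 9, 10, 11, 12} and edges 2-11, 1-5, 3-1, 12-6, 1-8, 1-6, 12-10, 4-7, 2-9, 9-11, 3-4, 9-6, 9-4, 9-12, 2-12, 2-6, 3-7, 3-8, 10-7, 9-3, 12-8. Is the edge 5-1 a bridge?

Yes

Removing 5-1 leaves no path between 5 and 1: the component count goes from 1 to 2. So it is a bridge.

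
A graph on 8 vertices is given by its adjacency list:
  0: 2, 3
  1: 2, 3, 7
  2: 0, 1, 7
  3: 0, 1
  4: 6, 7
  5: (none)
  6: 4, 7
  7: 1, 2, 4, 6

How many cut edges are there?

The edges on the cycle 7-4-6-7 are not bridges since each lies on that cycle.
Every edge lies on some cycle, so there are no bridges.

0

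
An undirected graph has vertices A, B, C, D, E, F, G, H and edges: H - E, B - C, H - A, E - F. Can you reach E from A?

Yes

From A we can reach A, E, F, H, which includes E.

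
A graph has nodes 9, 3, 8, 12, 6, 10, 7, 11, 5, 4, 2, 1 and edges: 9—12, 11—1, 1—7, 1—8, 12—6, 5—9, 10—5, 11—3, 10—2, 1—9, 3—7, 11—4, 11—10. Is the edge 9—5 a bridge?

After removing 9—5, the path 9-1-11-10-5 still connects them, so the edge is not a bridge.

No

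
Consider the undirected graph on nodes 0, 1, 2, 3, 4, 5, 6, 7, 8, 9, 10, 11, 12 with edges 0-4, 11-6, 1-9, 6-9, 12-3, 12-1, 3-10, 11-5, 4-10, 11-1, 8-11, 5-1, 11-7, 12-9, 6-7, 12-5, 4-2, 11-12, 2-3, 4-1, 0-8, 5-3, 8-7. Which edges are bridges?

none

The edges on the cycle 0-4-2-3-12-11-8-0 are not bridges since each lies on that cycle.
Every edge lies on some cycle, so there are no bridges.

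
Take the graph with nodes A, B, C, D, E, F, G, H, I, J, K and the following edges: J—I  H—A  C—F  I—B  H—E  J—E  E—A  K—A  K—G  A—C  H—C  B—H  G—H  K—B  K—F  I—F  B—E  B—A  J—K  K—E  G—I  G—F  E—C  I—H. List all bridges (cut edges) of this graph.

none

The edges on the cycle J-K-G-F-C-A-H-B-I-J are not bridges since each lies on that cycle.
Every edge lies on some cycle, so there are no bridges.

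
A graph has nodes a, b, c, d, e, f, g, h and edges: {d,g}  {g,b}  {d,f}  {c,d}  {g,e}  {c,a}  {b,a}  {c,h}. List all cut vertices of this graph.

Removing c increases the component count from 1 to 2, so c is a cut vertex.
Removing d increases the component count from 1 to 2, so d is a cut vertex.
Removing g increases the component count from 1 to 2, so g is a cut vertex.
By contrast removing h leaves 1 component; it is not a cut vertex. No other vertex is a cut vertex either.

c, d, g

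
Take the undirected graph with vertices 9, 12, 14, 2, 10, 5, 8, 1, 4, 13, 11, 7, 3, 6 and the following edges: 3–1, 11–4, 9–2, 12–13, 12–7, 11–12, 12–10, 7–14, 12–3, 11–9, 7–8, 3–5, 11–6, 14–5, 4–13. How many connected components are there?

Starting from 1 we can reach 1, 2, 3, 4, 5, 6, 7, 8, 9, 10, 11, 12, 13, 14. That is one component of size 14.
Total: 1 component.

1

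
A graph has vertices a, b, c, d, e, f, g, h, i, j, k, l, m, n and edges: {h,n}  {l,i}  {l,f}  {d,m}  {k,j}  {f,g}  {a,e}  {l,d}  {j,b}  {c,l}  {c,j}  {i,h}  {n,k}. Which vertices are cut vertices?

d, f, j, l

Removing d increases the component count from 2 to 3, so d is a cut vertex.
Removing f increases the component count from 2 to 3, so f is a cut vertex.
Removing j increases the component count from 2 to 3, so j is a cut vertex.
Likewise l is a cut vertex.
By contrast removing e leaves 2 components; it is not a cut vertex. No other vertex is a cut vertex either.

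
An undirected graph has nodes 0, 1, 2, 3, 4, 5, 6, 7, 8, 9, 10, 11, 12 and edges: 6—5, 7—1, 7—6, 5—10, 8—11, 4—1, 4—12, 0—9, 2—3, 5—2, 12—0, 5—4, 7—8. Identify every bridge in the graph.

0-12, 0-9, 10-5, 11-8, 12-4, 2-3, 2-5, 7-8

The edges on the cycle 7-6-5-4-1-7 are not bridges since each lies on that cycle.
But removing 10—5 disconnects 10 from 5; removing 4—12 disconnects 4 from 12; removing 0—12 disconnects 0 from 12; removing 5—2 disconnects 5 from 2 — these are bridges.
In total 8 edges are bridges.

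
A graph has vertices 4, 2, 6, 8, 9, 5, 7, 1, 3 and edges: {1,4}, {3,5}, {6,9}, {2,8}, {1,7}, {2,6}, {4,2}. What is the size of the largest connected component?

7

Starting from 3 we can reach 3, 5. That is one component of size 2.
Starting from 1 we can reach 1, 2, 4, 6, 7, 8, 9. That is one component of size 7.
The largest has 7 vertices.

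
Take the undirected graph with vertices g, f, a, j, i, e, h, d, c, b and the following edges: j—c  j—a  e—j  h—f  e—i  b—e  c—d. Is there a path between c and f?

The component containing c is {a, b, c, d, e, i, j}, and f is not in it.

No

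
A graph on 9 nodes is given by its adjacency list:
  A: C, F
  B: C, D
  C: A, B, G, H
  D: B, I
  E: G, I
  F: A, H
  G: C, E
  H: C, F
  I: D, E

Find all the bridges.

The edges on the cycle C-H-F-A-C are not bridges since each lies on that cycle.
Every edge lies on some cycle, so there are no bridges.

none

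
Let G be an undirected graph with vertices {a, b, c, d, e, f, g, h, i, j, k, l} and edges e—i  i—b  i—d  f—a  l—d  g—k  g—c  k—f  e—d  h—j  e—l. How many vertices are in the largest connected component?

Starting from h we can reach h, j. That is one component of size 2.
Starting from b we can reach b, d, e, i, l. That is one component of size 5.
Starting from a we can reach a, c, f, g, k. That is one component of size 5.
The largest has 5 vertices.

5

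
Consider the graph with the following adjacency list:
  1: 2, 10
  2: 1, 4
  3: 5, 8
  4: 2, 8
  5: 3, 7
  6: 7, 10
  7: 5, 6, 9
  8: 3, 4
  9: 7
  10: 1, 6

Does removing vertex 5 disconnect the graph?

Deleting 5 leaves 1 component (was 1) (its neighbors 3, 7 remain connected to each other), so 5 is not a cut vertex.

No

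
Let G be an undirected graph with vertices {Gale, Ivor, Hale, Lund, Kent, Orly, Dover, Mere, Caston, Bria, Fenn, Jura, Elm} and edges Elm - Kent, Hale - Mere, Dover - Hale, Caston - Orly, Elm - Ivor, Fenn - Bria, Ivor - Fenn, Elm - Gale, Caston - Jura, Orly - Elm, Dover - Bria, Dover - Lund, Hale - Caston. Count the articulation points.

Removing Elm increases the component count from 1 to 3, so Elm is a cut vertex.
Removing Hale increases the component count from 1 to 2, so Hale is a cut vertex.
Removing Dover increases the component count from 1 to 2, so Dover is a cut vertex.
Likewise Caston is a cut vertex.
By contrast removing Fenn leaves 1 component; it is not a cut vertex. No other vertex is a cut vertex either.

4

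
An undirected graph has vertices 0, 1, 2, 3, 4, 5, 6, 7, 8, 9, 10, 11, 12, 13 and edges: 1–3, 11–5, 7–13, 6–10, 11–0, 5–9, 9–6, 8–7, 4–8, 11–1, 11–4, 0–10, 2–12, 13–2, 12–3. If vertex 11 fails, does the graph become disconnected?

Yes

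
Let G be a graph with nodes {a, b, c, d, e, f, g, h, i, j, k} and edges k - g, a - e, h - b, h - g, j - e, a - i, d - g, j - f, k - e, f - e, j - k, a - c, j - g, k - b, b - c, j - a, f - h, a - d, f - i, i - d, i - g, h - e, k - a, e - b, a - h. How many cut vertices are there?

Removing d, for instance, still leaves 1 component. No single vertex removal increases the component count — the graph has no articulation points.

0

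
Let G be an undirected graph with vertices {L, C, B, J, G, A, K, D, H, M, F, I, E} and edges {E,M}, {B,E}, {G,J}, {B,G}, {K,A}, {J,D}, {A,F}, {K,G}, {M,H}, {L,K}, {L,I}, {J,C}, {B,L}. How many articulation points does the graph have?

8

Removing A increases the component count from 1 to 2, so A is a cut vertex.
Removing B increases the component count from 1 to 2, so B is a cut vertex.
Removing E increases the component count from 1 to 2, so E is a cut vertex.
Likewise G, J, K, L, M are cut vertices.
By contrast removing I leaves 1 component; it is not a cut vertex. No other vertex is a cut vertex either.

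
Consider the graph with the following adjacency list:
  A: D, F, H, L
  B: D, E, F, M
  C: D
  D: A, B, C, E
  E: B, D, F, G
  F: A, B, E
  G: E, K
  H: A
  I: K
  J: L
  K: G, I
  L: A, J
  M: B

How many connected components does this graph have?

Starting from A we can reach A, B, C, D, E, F, G, H, I, J, K, L, M. That is one component of size 13.
Total: 1 component.

1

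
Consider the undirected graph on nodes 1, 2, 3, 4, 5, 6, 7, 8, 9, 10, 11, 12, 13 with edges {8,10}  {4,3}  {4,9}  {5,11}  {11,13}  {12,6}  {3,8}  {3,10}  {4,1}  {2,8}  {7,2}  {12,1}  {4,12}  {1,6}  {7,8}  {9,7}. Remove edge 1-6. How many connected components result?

1 and 6 are still connected via 1-12-6, so the component count stays at 2.

2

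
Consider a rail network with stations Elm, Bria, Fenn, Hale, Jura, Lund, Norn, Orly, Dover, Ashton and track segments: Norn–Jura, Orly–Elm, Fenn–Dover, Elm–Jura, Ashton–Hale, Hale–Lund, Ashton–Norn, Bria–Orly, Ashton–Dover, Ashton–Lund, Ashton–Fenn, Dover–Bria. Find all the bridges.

none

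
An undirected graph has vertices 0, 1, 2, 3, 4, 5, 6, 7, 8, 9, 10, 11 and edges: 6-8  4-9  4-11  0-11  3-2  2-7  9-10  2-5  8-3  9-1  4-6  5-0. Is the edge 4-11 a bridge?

No

After removing 4-11, the path 4-6-8-3-2-5-0-11 still connects them, so the edge is not a bridge.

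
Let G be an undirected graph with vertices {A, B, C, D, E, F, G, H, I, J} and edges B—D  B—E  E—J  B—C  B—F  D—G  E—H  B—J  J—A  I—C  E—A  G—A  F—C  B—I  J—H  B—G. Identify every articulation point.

B

Removing B increases the component count from 1 to 2, so B is a cut vertex.
By contrast removing D leaves 1 component; it is not a cut vertex. No other vertex is a cut vertex either.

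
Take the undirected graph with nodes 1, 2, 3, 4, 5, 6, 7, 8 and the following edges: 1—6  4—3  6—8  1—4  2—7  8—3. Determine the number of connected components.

3

5 is isolated — a component by itself.
Starting from 2 we can reach 2, 7. That is one component of size 2.
Starting from 1 we can reach 1, 3, 4, 6, 8. That is one component of size 5.
Total: 3 components.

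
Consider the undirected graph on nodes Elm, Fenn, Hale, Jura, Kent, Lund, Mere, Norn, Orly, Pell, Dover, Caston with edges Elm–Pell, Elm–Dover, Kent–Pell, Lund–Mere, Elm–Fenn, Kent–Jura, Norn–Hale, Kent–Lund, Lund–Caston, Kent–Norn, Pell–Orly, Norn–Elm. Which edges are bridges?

Caston-Lund, Dover-Elm, Elm-Fenn, Hale-Norn, Jura-Kent, Kent-Lund, Lund-Mere, Orly-Pell

The edges on the cycle Kent-Norn-Elm-Pell-Kent are not bridges since each lies on that cycle.
But removing Pell–Orly disconnects Pell from Orly; removing Kent–Lund disconnects Kent from Lund; removing Caston–Lund disconnects Caston from Lund; removing Elm–Fenn disconnects Elm from Fenn — these are bridges.
In total 8 edges are bridges.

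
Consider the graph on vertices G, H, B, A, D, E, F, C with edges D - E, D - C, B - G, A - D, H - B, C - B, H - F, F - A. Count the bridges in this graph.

2

The edges on the cycle H-F-A-D-C-B-H are not bridges since each lies on that cycle.
But removing D - E disconnects D from E; removing B - G disconnects B from G — these are bridges.
That makes 2 bridges.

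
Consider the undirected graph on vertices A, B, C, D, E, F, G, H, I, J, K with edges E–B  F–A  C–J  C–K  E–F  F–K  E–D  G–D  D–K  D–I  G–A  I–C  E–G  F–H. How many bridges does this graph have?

3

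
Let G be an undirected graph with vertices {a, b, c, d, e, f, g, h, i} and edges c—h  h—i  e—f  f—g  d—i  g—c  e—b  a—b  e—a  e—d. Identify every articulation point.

e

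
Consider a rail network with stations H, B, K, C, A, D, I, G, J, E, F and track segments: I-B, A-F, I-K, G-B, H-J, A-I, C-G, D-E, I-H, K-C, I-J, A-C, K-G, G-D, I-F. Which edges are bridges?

The edges on the cycle A-I-K-C-A are not bridges since each lies on that cycle.
But removing G-D disconnects G from D; removing E-D disconnects E from D — these are bridges.

D-E, D-G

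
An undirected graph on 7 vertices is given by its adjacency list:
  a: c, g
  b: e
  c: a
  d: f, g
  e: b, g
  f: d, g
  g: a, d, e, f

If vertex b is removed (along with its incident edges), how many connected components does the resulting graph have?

With b gone, the remaining components are: {a, c, d, e, f, g}.
That is 1 component.

1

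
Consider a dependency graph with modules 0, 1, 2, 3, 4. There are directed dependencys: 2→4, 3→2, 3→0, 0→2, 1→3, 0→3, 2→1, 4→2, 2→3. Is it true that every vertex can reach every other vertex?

Yes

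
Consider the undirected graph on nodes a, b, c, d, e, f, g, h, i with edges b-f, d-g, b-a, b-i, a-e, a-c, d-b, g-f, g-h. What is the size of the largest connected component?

Starting from a we can reach a, b, c, d, e, f, g, h, i. That is one component of size 9.
The largest has 9 vertices.

9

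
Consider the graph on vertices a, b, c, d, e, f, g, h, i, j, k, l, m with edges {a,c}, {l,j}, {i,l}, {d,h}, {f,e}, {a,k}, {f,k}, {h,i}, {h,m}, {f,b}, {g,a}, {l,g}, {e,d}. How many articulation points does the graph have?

4

Removing a increases the component count from 1 to 2, so a is a cut vertex.
Removing f increases the component count from 1 to 2, so f is a cut vertex.
Removing h increases the component count from 1 to 2, so h is a cut vertex.
Likewise l is a cut vertex.
By contrast removing b leaves 1 component; it is not a cut vertex. No other vertex is a cut vertex either.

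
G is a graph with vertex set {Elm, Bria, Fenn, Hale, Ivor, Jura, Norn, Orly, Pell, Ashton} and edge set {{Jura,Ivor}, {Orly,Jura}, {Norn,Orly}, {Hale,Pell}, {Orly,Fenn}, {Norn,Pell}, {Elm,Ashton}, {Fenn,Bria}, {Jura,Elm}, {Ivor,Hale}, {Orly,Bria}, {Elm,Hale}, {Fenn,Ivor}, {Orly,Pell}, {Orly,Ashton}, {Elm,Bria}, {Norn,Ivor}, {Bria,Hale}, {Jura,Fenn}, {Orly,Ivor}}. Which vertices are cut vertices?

Removing Ivor, for instance, still leaves 1 component. No single vertex removal increases the component count — the graph has no articulation points.

none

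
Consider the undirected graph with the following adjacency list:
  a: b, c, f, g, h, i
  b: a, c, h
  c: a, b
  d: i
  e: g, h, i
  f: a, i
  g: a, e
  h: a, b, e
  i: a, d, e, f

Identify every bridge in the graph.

d-i

The edges on the cycle i-a-b-h-e-i are not bridges since each lies on that cycle.
But removing i-d disconnects i from d — this is a bridge.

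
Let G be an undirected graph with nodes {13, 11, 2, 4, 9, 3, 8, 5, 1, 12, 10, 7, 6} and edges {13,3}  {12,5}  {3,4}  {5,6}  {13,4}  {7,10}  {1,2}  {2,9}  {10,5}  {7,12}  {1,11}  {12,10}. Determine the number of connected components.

8 is isolated — a component by itself.
Starting from 3 we can reach 3, 4, 13. That is one component of size 3.
Starting from 1 we can reach 1, 2, 9, 11. That is one component of size 4.
Starting from 5 we can reach 5, 6, 7, 10, 12. That is one component of size 5.
Total: 4 components.

4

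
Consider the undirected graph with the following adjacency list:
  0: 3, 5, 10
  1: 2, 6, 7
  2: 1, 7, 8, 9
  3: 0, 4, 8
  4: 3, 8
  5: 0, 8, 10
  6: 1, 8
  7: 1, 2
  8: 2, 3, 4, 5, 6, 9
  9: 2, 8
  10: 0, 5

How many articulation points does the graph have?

1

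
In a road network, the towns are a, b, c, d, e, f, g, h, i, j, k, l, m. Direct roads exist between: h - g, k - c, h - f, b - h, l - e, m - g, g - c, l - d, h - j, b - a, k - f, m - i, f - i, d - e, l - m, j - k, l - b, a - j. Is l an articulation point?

Yes

Deleting l raises the number of components from 1 to 2, so l is a cut vertex.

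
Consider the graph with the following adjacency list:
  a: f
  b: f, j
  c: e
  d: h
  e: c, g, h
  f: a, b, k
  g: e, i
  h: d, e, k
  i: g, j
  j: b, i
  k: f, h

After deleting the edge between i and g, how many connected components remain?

i and g are still connected via i-j-b-f-k-h-e-g, so the component count stays at 1.

1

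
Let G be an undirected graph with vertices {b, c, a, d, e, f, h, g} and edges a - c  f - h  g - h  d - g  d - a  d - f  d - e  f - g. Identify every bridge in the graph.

a-c, a-d, d-e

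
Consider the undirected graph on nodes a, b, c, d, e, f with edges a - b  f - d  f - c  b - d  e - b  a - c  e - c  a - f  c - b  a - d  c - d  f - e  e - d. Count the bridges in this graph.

0

The edges on the cycle f-e-c-b-d-f are not bridges since each lies on that cycle.
Every edge lies on some cycle, so there are no bridges.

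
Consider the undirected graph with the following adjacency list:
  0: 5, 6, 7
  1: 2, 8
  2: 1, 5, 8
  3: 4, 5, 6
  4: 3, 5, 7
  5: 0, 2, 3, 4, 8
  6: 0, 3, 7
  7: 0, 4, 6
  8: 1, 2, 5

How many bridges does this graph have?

The edges on the cycle 5-3-6-0-5 are not bridges since each lies on that cycle.
Every edge lies on some cycle, so there are no bridges.

0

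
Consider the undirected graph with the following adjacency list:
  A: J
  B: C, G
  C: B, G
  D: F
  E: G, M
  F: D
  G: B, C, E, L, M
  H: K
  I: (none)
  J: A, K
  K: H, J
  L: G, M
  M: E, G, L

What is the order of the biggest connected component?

I is isolated — a component by itself.
Starting from D we can reach D, F. That is one component of size 2.
Starting from A we can reach A, H, J, K. That is one component of size 4.
Starting from B we can reach B, C, E, G, L, M. That is one component of size 6.
The largest has 6 vertices.

6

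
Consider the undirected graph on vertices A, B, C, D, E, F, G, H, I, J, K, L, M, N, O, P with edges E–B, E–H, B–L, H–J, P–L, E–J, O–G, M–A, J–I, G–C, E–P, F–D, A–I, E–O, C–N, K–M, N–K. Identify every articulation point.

E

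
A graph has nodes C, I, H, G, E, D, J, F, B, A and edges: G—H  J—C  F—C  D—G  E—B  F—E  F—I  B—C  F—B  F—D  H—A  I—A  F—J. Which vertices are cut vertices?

Removing F increases the component count from 1 to 2, so F is a cut vertex.
By contrast removing B leaves 1 component; it is not a cut vertex. No other vertex is a cut vertex either.

F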